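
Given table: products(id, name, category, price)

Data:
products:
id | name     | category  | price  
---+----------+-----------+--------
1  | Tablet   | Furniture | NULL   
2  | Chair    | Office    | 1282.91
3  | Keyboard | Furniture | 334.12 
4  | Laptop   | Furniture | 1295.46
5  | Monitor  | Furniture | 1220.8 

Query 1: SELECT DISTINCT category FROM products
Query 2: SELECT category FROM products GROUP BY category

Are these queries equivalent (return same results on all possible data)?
Yes, equivalent

Both queries return: [('Furniture',), ('Office',)]

Reason: Both get unique categorys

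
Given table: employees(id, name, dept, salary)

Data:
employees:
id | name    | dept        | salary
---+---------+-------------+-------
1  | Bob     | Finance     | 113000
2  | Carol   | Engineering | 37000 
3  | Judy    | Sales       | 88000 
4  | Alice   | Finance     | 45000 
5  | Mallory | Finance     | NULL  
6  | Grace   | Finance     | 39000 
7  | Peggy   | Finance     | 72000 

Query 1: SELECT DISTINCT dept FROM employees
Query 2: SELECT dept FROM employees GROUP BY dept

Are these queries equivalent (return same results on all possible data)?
Yes, equivalent

Both queries return: [('Engineering',), ('Finance',), ('Sales',)]

Reason: Both get unique depts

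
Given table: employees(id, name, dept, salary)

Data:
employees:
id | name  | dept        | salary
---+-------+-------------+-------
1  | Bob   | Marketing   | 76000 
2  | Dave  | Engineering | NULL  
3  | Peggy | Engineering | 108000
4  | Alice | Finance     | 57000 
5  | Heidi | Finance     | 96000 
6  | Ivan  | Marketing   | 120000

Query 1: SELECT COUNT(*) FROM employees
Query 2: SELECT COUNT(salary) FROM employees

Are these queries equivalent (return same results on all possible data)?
No, not equivalent

Query 1 returns: [(6,)]
Query 2 returns: [(5,)]

Reason: COUNT(*) includes NULLs, COUNT(column) excludes them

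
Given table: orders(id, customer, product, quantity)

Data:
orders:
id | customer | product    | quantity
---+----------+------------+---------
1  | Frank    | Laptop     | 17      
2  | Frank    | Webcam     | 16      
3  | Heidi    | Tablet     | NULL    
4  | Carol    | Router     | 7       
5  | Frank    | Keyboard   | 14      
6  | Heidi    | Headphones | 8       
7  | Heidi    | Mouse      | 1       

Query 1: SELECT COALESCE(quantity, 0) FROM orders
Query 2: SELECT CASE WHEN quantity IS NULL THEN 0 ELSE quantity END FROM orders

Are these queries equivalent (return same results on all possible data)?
Yes, equivalent

Both queries return: [(0,), (1,), (7,), (8,), (14,), (16,), (17,)]

Reason: COALESCE vs CASE for NULL handling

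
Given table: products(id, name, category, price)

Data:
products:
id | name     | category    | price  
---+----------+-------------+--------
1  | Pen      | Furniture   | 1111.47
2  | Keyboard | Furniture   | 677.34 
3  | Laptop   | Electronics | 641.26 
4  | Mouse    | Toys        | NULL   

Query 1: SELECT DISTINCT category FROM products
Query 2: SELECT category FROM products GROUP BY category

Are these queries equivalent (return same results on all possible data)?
Yes, equivalent

Both queries return: [('Electronics',), ('Furniture',), ('Toys',)]

Reason: Both get unique categorys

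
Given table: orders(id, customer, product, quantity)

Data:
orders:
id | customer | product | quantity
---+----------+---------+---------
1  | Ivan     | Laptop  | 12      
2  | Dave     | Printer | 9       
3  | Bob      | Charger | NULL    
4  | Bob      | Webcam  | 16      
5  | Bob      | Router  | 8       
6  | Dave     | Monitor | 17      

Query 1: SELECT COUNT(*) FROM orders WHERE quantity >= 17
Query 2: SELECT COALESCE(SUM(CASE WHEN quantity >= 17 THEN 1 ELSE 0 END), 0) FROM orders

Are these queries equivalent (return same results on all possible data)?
Yes, equivalent

Both queries return: [(1,)]

Reason: COUNT with WHERE vs conditional SUM (COALESCE handles empty-table NULL)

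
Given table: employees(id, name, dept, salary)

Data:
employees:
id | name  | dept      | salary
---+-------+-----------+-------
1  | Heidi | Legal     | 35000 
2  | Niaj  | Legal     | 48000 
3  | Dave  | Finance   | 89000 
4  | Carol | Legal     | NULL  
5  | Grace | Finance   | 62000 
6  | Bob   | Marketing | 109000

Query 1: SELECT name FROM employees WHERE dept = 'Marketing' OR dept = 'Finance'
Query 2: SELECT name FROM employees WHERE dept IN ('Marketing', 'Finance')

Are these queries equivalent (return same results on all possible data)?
Yes, equivalent

Both queries return: [('Bob',), ('Dave',), ('Grace',)]

Reason: OR vs IN are equivalent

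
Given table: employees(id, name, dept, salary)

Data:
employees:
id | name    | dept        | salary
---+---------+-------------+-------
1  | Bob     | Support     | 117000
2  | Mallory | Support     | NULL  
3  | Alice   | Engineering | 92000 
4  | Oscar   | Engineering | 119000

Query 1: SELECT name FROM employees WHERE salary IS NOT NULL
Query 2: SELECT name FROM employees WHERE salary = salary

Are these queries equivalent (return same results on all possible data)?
Yes, equivalent

Both queries return: [('Alice',), ('Bob',), ('Oscar',)]

Reason: IS NOT NULL vs self-equality (both exclude NULLs)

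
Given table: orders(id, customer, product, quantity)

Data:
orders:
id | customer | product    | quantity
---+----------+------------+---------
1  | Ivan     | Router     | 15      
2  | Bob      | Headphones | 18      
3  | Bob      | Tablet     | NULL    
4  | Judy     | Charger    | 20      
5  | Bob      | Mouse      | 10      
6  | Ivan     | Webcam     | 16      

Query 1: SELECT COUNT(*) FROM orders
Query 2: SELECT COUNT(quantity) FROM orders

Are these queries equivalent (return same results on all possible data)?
No, not equivalent

Query 1 returns: [(6,)]
Query 2 returns: [(5,)]

Reason: COUNT(*) includes NULLs, COUNT(column) excludes them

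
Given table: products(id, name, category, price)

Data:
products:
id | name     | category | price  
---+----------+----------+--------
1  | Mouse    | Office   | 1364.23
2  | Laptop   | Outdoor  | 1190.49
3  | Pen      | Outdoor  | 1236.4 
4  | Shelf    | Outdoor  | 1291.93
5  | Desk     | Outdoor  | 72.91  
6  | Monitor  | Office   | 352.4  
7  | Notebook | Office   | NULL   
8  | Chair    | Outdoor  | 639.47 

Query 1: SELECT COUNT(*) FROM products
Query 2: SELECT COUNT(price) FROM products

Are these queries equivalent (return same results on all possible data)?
No, not equivalent

Query 1 returns: [(8,)]
Query 2 returns: [(7,)]

Reason: COUNT(*) includes NULLs, COUNT(column) excludes them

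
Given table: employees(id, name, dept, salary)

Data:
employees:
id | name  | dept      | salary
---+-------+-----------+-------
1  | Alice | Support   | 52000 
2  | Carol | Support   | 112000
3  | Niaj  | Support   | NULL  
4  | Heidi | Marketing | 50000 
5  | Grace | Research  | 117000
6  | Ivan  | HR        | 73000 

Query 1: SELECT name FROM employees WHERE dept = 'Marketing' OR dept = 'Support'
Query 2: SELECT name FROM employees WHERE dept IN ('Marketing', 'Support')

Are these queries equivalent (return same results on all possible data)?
Yes, equivalent

Both queries return: [('Alice',), ('Carol',), ('Heidi',), ('Niaj',)]

Reason: OR vs IN are equivalent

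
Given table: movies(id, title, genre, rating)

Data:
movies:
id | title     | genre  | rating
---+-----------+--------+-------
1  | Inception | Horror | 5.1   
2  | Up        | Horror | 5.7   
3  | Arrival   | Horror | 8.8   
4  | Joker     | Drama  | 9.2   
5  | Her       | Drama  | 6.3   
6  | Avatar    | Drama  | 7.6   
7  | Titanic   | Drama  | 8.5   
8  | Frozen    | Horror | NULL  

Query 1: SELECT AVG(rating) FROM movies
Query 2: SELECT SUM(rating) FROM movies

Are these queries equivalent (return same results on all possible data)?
No, not equivalent

Query 1 returns: [(7.314285714285715,)]
Query 2 returns: [(51.2,)]

Reason: AVG vs SUM give different aggregate values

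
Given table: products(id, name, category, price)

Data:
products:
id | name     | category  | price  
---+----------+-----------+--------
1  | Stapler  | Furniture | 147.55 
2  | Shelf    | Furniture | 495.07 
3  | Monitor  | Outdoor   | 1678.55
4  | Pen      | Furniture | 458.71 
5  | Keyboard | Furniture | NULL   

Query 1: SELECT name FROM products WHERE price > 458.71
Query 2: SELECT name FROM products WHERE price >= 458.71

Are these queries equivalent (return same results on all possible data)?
No, not equivalent

Query 1 returns: [('Shelf',), ('Monitor',)]
Query 2 returns: [('Shelf',), ('Monitor',), ('Pen',)]

Reason: > vs >= gives different results when price = 458.71 exists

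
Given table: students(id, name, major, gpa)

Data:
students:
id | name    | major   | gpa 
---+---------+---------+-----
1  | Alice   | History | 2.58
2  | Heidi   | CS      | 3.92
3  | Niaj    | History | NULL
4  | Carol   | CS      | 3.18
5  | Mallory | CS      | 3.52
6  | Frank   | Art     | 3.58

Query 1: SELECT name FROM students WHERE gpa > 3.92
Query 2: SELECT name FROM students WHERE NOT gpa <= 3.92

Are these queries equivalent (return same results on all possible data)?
Yes, equivalent

Both queries return: []

Reason: Both filter gpa > 3.92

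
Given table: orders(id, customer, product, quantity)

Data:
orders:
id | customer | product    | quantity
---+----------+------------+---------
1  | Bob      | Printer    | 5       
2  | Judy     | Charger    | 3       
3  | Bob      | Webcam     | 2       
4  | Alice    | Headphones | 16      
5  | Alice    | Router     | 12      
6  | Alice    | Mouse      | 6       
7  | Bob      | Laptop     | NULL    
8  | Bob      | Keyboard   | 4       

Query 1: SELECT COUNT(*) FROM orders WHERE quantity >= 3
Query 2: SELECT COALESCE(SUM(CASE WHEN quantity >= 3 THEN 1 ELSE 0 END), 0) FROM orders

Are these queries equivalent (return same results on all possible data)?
Yes, equivalent

Both queries return: [(6,)]

Reason: COUNT with WHERE vs conditional SUM (COALESCE handles empty-table NULL)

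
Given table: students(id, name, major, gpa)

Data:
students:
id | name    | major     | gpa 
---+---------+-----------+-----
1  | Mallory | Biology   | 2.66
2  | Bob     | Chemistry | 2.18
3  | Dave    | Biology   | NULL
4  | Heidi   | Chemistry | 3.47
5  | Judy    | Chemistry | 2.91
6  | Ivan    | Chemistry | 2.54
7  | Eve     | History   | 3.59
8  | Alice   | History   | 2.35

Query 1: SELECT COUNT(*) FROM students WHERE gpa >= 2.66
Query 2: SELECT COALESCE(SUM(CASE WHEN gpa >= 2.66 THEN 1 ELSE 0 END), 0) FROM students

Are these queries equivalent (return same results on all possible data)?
Yes, equivalent

Both queries return: [(4,)]

Reason: COUNT with WHERE vs conditional SUM (COALESCE handles empty-table NULL)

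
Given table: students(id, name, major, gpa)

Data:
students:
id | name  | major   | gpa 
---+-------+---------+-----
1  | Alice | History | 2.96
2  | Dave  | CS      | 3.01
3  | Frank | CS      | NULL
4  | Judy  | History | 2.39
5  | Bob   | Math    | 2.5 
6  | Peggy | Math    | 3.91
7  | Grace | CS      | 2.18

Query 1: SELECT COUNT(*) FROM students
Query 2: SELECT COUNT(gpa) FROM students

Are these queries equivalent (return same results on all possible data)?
No, not equivalent

Query 1 returns: [(7,)]
Query 2 returns: [(6,)]

Reason: COUNT(*) includes NULLs, COUNT(column) excludes them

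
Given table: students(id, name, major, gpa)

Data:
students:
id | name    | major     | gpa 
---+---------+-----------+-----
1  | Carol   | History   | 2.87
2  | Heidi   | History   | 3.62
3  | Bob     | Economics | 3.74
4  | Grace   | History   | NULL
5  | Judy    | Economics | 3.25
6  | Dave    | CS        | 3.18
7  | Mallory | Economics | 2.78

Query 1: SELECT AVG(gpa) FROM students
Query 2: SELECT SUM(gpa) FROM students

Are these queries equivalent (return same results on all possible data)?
No, not equivalent

Query 1 returns: [(3.24,)]
Query 2 returns: [(19.44,)]

Reason: AVG vs SUM give different aggregate values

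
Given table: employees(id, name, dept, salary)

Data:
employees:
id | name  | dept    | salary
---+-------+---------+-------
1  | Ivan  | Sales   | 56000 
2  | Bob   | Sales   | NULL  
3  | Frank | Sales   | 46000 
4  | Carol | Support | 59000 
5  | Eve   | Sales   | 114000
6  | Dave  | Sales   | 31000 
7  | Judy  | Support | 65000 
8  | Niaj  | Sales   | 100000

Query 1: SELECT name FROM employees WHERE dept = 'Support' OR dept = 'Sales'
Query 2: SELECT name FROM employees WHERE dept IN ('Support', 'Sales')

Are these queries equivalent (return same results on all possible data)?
Yes, equivalent

Both queries return: [('Bob',), ('Carol',), ('Dave',), ('Eve',), ('Frank',), ('Ivan',), ('Judy',), ('Niaj',)]

Reason: OR vs IN are equivalent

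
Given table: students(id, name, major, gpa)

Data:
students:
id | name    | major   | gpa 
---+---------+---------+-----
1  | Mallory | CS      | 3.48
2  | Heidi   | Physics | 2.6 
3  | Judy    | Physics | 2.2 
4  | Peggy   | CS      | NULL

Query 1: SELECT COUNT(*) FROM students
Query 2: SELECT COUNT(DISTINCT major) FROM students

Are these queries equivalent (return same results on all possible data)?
No, not equivalent

Query 1 returns: [(4,)]
Query 2 returns: [(2,)]

Reason: COUNT(*) counts rows, COUNT(DISTINCT major) counts unique majors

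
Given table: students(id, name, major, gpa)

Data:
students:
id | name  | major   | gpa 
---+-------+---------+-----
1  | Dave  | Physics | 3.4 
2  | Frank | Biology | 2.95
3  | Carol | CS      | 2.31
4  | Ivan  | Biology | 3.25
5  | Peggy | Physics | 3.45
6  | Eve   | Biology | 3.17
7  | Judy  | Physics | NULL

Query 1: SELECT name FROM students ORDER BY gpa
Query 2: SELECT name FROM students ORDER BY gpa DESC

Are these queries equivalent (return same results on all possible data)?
No, not equivalent

Query 1 returns: [('Judy',), ('Carol',), ('Frank',), ('Eve',), ('Ivan',), ('Dave',), ('Peggy',)]
Query 2 returns: [('Peggy',), ('Dave',), ('Ivan',), ('Eve',), ('Frank',), ('Carol',), ('Judy',)]

Reason: ASC vs DESC gives opposite ordering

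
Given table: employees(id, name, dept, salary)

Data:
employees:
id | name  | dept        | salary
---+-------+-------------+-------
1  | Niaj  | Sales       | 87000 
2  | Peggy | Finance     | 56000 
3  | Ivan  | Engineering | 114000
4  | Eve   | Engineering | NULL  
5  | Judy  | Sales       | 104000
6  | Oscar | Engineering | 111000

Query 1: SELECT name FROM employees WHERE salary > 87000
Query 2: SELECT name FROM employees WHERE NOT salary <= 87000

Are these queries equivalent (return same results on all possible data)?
Yes, equivalent

Both queries return: [('Ivan',), ('Judy',), ('Oscar',)]

Reason: Both filter salary > 87000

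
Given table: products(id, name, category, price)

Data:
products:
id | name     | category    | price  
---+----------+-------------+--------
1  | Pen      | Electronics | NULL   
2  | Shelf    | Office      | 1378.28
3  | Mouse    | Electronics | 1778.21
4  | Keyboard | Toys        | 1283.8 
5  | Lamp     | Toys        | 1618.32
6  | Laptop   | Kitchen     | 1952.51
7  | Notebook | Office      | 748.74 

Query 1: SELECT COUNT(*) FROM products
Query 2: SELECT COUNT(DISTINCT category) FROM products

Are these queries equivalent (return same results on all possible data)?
No, not equivalent

Query 1 returns: [(7,)]
Query 2 returns: [(4,)]

Reason: COUNT(*) counts rows, COUNT(DISTINCT category) counts unique categorys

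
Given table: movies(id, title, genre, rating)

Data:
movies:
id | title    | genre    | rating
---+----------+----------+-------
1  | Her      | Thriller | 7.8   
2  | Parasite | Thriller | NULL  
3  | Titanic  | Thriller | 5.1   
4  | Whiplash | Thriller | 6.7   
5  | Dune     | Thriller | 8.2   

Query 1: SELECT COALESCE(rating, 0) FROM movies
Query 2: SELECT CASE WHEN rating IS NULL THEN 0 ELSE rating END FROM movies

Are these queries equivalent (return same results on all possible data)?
Yes, equivalent

Both queries return: [(0,), (5.1,), (6.7,), (7.8,), (8.2,)]

Reason: COALESCE vs CASE for NULL handling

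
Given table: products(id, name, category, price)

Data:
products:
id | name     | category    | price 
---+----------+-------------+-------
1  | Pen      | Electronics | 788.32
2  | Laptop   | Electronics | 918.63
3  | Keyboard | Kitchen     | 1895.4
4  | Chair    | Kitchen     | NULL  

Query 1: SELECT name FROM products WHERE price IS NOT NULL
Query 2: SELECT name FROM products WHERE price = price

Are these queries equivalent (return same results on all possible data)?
Yes, equivalent

Both queries return: [('Keyboard',), ('Laptop',), ('Pen',)]

Reason: IS NOT NULL vs self-equality (both exclude NULLs)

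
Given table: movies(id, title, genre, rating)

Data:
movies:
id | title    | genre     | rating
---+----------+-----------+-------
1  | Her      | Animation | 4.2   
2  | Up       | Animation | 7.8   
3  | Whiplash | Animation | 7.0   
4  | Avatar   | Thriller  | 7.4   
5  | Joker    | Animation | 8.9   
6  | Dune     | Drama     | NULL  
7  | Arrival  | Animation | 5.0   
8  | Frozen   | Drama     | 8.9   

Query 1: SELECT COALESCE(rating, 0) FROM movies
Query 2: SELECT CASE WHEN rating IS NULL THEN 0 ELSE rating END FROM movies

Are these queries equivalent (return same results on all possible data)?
Yes, equivalent

Both queries return: [(0,), (4.2,), (5.0,), (7.0,), (7.4,), (7.8,), (8.9,), (8.9,)]

Reason: COALESCE vs CASE for NULL handling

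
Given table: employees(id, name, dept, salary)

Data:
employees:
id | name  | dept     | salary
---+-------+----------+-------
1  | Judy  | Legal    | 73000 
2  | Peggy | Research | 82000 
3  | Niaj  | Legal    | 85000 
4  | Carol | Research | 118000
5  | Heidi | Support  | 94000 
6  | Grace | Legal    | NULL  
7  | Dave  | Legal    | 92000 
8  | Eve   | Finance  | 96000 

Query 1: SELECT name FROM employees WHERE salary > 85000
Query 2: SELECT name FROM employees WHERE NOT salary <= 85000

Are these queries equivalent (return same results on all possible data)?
Yes, equivalent

Both queries return: [('Carol',), ('Dave',), ('Eve',), ('Heidi',)]

Reason: Both filter salary > 85000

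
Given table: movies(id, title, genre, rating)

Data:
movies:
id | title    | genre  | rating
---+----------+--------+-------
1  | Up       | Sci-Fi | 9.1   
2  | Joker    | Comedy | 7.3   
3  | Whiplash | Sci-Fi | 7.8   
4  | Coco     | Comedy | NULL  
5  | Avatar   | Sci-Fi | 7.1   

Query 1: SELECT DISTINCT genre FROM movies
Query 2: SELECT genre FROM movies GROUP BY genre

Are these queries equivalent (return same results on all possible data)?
Yes, equivalent

Both queries return: [('Comedy',), ('Sci-Fi',)]

Reason: Both get unique genres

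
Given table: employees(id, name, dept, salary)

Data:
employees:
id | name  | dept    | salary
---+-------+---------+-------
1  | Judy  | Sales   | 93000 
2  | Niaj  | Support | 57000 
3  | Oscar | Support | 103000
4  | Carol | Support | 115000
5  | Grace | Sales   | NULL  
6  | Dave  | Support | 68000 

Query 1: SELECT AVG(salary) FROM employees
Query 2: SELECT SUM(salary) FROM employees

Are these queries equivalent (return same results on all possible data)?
No, not equivalent

Query 1 returns: [(87200.0,)]
Query 2 returns: [(436000,)]

Reason: AVG vs SUM give different aggregate values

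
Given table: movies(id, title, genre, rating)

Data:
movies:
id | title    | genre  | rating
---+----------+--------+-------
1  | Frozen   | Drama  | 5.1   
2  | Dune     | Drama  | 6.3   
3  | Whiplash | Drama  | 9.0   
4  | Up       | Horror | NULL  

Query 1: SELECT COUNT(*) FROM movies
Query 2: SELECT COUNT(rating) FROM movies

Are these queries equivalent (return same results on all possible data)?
No, not equivalent

Query 1 returns: [(4,)]
Query 2 returns: [(3,)]

Reason: COUNT(*) includes NULLs, COUNT(column) excludes them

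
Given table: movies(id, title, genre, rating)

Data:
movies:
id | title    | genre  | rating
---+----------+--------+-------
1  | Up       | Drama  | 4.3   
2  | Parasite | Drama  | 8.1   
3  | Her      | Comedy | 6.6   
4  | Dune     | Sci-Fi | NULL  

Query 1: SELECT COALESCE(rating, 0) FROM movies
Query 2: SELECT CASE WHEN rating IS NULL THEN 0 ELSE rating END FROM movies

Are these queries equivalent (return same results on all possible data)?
Yes, equivalent

Both queries return: [(0,), (4.3,), (6.6,), (8.1,)]

Reason: COALESCE vs CASE for NULL handling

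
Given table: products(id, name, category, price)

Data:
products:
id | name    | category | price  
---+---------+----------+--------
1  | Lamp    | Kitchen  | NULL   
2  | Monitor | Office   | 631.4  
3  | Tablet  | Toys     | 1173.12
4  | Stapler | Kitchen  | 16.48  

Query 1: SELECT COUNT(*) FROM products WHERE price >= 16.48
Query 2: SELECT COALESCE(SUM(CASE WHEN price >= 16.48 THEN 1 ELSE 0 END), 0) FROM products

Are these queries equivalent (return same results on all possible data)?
Yes, equivalent

Both queries return: [(3,)]

Reason: COUNT with WHERE vs conditional SUM (COALESCE handles empty-table NULL)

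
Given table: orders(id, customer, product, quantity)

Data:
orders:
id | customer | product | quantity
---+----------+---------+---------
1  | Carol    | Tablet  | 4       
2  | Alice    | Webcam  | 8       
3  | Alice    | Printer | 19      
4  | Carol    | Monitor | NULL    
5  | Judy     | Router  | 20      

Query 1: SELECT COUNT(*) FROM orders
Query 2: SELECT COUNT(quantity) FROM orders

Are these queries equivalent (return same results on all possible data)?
No, not equivalent

Query 1 returns: [(5,)]
Query 2 returns: [(4,)]

Reason: COUNT(*) includes NULLs, COUNT(column) excludes them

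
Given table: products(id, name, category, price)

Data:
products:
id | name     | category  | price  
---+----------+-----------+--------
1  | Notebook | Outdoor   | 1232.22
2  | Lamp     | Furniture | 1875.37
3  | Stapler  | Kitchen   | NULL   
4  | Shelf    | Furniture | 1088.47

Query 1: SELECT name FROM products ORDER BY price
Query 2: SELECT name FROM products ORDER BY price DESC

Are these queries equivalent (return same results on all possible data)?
No, not equivalent

Query 1 returns: [('Stapler',), ('Shelf',), ('Notebook',), ('Lamp',)]
Query 2 returns: [('Lamp',), ('Notebook',), ('Shelf',), ('Stapler',)]

Reason: ASC vs DESC gives opposite ordering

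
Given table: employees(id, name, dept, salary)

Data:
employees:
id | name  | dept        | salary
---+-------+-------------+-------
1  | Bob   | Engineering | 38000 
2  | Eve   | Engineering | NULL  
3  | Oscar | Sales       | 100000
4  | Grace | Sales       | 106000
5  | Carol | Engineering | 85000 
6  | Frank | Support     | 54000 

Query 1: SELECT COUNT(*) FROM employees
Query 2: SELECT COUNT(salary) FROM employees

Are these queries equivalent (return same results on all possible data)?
No, not equivalent

Query 1 returns: [(6,)]
Query 2 returns: [(5,)]

Reason: COUNT(*) includes NULLs, COUNT(column) excludes them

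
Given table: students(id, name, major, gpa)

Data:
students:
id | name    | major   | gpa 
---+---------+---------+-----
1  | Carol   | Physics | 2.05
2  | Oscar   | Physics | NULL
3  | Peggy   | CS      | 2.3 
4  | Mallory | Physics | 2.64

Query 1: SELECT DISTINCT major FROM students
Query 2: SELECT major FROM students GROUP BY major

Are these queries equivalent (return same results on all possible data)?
Yes, equivalent

Both queries return: [('CS',), ('Physics',)]

Reason: Both get unique majors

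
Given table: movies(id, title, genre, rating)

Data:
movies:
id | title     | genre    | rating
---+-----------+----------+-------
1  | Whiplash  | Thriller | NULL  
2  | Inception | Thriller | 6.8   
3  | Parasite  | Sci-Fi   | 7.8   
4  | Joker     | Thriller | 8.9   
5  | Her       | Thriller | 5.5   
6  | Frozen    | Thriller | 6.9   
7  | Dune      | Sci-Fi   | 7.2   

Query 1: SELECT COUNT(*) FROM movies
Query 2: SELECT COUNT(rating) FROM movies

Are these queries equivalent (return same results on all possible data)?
No, not equivalent

Query 1 returns: [(7,)]
Query 2 returns: [(6,)]

Reason: COUNT(*) includes NULLs, COUNT(column) excludes them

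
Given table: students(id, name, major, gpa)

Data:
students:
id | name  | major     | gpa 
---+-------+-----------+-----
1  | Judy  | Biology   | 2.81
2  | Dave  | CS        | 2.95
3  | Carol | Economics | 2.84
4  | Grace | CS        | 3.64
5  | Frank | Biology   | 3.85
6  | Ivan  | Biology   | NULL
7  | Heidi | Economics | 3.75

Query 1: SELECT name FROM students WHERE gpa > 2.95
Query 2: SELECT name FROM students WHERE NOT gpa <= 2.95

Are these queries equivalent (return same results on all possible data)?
Yes, equivalent

Both queries return: [('Frank',), ('Grace',), ('Heidi',)]

Reason: Both filter gpa > 2.95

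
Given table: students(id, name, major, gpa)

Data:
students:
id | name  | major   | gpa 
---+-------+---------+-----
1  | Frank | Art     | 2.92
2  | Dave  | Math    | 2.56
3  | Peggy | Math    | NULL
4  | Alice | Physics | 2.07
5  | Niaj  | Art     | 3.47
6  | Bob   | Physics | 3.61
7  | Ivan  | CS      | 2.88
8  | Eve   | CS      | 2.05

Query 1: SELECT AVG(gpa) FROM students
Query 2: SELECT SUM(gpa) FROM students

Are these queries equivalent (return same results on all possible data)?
No, not equivalent

Query 1 returns: [(2.794285714285714,)]
Query 2 returns: [(19.56,)]

Reason: AVG vs SUM give different aggregate values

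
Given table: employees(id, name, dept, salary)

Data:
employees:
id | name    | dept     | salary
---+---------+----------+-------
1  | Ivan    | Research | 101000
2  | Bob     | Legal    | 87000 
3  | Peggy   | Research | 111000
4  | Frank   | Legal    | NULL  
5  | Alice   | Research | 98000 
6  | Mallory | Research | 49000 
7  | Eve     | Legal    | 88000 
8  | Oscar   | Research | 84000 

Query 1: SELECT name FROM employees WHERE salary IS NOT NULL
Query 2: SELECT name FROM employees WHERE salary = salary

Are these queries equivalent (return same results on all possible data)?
Yes, equivalent

Both queries return: [('Alice',), ('Bob',), ('Eve',), ('Ivan',), ('Mallory',), ('Oscar',), ('Peggy',)]

Reason: IS NOT NULL vs self-equality (both exclude NULLs)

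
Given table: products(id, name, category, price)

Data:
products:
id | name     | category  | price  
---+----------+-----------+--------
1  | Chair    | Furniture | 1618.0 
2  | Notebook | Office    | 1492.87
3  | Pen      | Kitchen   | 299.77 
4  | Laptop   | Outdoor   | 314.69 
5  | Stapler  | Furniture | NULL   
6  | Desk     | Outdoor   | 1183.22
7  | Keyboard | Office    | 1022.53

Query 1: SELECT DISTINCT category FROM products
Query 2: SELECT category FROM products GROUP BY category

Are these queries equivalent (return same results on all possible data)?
Yes, equivalent

Both queries return: [('Furniture',), ('Kitchen',), ('Office',), ('Outdoor',)]

Reason: Both get unique categorys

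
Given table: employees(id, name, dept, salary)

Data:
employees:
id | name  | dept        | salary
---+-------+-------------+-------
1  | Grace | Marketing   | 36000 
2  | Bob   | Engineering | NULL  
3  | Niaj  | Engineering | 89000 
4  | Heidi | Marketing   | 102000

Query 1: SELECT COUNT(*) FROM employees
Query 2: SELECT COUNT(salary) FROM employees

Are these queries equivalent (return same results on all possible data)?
No, not equivalent

Query 1 returns: [(4,)]
Query 2 returns: [(3,)]

Reason: COUNT(*) includes NULLs, COUNT(column) excludes them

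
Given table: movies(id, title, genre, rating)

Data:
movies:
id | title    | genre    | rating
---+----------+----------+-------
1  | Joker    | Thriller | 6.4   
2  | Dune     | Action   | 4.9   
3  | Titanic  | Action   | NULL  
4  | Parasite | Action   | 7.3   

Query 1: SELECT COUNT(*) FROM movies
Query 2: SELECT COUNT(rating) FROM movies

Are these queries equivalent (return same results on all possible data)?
No, not equivalent

Query 1 returns: [(4,)]
Query 2 returns: [(3,)]

Reason: COUNT(*) includes NULLs, COUNT(column) excludes them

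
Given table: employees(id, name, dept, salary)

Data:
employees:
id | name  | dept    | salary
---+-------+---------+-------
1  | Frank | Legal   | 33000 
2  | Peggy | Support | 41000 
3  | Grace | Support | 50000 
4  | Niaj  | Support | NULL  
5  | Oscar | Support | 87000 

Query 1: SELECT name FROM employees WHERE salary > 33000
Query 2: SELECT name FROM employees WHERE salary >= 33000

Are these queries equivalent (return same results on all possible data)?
No, not equivalent

Query 1 returns: [('Peggy',), ('Grace',), ('Oscar',)]
Query 2 returns: [('Frank',), ('Peggy',), ('Grace',), ('Oscar',)]

Reason: > vs >= gives different results when salary = 33000 exists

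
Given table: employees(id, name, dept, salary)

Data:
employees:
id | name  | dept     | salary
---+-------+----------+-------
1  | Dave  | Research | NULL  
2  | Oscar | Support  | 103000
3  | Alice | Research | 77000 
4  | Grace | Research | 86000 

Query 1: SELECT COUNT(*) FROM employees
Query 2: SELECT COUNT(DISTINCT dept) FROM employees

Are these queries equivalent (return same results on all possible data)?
No, not equivalent

Query 1 returns: [(4,)]
Query 2 returns: [(2,)]

Reason: COUNT(*) counts rows, COUNT(DISTINCT dept) counts unique depts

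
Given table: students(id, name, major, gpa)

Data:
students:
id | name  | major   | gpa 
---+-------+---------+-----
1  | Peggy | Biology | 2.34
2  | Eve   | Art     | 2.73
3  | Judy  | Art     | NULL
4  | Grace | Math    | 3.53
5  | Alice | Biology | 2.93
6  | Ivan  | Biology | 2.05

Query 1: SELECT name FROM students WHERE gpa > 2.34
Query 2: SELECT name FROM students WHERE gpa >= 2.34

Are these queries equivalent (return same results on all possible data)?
No, not equivalent

Query 1 returns: [('Eve',), ('Grace',), ('Alice',)]
Query 2 returns: [('Peggy',), ('Eve',), ('Grace',), ('Alice',)]

Reason: > vs >= gives different results when gpa = 2.34 exists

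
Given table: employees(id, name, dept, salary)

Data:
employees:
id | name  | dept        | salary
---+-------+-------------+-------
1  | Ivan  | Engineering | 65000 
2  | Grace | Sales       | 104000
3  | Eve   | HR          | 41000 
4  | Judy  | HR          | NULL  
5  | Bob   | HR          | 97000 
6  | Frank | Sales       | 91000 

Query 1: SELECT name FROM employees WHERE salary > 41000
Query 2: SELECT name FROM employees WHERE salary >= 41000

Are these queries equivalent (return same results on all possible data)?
No, not equivalent

Query 1 returns: [('Ivan',), ('Grace',), ('Bob',), ('Frank',)]
Query 2 returns: [('Ivan',), ('Grace',), ('Eve',), ('Bob',), ('Frank',)]

Reason: > vs >= gives different results when salary = 41000 exists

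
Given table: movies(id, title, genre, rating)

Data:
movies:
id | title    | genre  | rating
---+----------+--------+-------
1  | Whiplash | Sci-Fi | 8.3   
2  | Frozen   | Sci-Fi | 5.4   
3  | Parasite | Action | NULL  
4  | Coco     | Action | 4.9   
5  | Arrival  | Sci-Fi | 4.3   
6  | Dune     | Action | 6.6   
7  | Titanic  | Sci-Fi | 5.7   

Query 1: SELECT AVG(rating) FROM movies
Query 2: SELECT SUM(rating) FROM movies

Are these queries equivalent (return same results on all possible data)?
No, not equivalent

Query 1 returns: [(5.866666666666667,)]
Query 2 returns: [(35.2,)]

Reason: AVG vs SUM give different aggregate values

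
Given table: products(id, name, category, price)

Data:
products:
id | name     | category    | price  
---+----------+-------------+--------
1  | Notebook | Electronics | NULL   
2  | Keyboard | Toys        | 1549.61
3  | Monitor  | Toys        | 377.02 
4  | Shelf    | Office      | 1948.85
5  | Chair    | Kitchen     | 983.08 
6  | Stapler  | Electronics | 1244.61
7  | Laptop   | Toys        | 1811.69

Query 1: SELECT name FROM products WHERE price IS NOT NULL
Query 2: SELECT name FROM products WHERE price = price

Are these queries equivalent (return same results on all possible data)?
Yes, equivalent

Both queries return: [('Chair',), ('Keyboard',), ('Laptop',), ('Monitor',), ('Shelf',), ('Stapler',)]

Reason: IS NOT NULL vs self-equality (both exclude NULLs)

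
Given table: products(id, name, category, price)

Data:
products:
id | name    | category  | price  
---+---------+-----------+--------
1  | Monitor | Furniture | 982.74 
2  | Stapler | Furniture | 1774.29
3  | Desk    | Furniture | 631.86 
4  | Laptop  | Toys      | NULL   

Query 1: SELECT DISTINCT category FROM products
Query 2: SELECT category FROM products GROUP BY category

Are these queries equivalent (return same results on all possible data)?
Yes, equivalent

Both queries return: [('Furniture',), ('Toys',)]

Reason: Both get unique categorys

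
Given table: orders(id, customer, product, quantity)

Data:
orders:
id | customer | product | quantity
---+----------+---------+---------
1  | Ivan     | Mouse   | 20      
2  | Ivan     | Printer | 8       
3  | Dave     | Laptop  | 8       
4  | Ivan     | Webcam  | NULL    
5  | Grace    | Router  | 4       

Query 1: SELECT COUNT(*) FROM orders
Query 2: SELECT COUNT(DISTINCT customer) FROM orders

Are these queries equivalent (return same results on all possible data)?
No, not equivalent

Query 1 returns: [(5,)]
Query 2 returns: [(3,)]

Reason: COUNT(*) counts rows, COUNT(DISTINCT customer) counts unique customers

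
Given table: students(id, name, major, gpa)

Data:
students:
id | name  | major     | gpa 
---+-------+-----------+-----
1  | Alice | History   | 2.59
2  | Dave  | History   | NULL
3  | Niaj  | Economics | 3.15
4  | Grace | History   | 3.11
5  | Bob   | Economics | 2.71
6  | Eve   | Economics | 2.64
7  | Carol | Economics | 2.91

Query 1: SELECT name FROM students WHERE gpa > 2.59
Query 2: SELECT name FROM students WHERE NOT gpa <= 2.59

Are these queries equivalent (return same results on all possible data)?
Yes, equivalent

Both queries return: [('Bob',), ('Carol',), ('Eve',), ('Grace',), ('Niaj',)]

Reason: Both filter gpa > 2.59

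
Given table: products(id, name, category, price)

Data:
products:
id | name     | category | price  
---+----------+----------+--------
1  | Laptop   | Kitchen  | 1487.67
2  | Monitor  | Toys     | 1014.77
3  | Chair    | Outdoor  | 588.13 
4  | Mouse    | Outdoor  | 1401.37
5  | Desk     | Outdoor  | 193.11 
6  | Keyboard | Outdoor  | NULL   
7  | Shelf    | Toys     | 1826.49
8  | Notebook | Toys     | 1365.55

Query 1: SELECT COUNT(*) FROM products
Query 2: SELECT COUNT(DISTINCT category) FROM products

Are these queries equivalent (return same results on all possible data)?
No, not equivalent

Query 1 returns: [(8,)]
Query 2 returns: [(3,)]

Reason: COUNT(*) counts rows, COUNT(DISTINCT category) counts unique categorys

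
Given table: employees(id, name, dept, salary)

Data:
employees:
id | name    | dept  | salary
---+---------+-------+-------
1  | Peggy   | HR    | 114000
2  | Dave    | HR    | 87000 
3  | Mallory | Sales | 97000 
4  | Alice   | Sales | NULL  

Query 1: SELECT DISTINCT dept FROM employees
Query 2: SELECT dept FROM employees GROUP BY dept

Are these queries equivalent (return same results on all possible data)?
Yes, equivalent

Both queries return: [('HR',), ('Sales',)]

Reason: Both get unique depts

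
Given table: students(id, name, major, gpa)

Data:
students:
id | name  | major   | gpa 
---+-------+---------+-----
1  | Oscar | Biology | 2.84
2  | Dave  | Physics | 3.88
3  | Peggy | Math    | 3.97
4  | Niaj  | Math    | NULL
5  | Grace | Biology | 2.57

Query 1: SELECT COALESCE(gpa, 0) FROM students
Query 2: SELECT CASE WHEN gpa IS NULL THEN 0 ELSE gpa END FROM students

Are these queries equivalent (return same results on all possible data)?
Yes, equivalent

Both queries return: [(0,), (2.57,), (2.84,), (3.88,), (3.97,)]

Reason: COALESCE vs CASE for NULL handling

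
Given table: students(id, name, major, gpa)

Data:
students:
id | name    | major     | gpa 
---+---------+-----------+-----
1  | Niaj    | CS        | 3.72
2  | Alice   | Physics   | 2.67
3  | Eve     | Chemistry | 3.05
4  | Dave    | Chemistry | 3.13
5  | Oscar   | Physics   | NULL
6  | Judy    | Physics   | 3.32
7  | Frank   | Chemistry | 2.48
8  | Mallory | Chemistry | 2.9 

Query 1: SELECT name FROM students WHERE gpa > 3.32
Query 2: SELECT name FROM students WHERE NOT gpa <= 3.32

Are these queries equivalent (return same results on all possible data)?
Yes, equivalent

Both queries return: [('Niaj',)]

Reason: Both filter gpa > 3.32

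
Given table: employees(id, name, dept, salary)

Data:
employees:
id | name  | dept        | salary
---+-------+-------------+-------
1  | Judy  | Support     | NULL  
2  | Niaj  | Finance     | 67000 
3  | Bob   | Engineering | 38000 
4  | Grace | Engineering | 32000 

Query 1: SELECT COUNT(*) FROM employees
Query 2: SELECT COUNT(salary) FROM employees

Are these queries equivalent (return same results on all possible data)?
No, not equivalent

Query 1 returns: [(4,)]
Query 2 returns: [(3,)]

Reason: COUNT(*) includes NULLs, COUNT(column) excludes them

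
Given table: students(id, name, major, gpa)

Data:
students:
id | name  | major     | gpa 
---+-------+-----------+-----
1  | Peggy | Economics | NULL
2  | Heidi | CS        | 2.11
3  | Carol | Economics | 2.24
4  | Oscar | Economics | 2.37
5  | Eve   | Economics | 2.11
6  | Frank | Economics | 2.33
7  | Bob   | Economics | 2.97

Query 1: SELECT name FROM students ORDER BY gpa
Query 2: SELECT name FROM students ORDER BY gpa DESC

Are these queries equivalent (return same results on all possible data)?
No, not equivalent

Query 1 returns: [('Peggy',), ('Heidi',), ('Eve',), ('Carol',), ('Frank',), ('Oscar',), ('Bob',)]
Query 2 returns: [('Bob',), ('Oscar',), ('Frank',), ('Carol',), ('Heidi',), ('Eve',), ('Peggy',)]

Reason: ASC vs DESC gives opposite ordering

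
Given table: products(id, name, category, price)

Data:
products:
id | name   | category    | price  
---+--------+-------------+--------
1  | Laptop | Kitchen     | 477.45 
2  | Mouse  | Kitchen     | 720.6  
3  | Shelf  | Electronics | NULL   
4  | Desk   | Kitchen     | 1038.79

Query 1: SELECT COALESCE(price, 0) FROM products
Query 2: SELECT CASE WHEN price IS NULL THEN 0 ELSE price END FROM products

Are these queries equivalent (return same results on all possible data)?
Yes, equivalent

Both queries return: [(0,), (477.45,), (720.6,), (1038.79,)]

Reason: COALESCE vs CASE for NULL handling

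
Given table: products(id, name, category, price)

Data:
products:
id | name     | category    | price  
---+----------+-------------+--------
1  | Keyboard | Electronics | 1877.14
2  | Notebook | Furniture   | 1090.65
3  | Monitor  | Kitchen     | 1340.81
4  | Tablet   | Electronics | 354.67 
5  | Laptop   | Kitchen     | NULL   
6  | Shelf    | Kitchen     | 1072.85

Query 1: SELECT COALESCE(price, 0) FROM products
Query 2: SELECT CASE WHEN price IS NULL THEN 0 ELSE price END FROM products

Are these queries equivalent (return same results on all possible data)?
Yes, equivalent

Both queries return: [(0,), (354.67,), (1072.85,), (1090.65,), (1340.81,), (1877.14,)]

Reason: COALESCE vs CASE for NULL handling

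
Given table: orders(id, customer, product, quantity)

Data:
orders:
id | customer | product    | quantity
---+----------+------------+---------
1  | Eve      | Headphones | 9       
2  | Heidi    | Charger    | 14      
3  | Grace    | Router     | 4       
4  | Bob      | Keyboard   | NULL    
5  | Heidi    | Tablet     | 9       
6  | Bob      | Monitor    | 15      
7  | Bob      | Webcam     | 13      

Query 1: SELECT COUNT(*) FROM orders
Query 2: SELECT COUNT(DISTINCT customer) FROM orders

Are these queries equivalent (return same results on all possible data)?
No, not equivalent

Query 1 returns: [(7,)]
Query 2 returns: [(4,)]

Reason: COUNT(*) counts rows, COUNT(DISTINCT customer) counts unique customers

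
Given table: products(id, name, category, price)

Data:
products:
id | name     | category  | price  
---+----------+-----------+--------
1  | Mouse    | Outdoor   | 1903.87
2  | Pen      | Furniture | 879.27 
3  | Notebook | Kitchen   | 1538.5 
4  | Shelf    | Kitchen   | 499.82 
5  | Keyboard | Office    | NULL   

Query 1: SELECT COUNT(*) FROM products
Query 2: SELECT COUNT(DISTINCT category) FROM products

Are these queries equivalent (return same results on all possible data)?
No, not equivalent

Query 1 returns: [(5,)]
Query 2 returns: [(4,)]

Reason: COUNT(*) counts rows, COUNT(DISTINCT category) counts unique categorys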